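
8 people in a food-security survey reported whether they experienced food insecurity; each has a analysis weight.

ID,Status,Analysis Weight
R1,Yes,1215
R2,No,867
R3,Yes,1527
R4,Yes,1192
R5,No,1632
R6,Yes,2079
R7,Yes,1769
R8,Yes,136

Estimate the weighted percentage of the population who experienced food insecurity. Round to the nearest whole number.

Sum of weights for 'Yes' = 1215 + 1527 + 1192 + 2079 + 1769 + 136 = 7918
Total weight = 1215 + 867 + 1527 + 1192 + 1632 + 2079 + 1769 + 136 = 10417
Weighted proportion = 7918 / 10417 = 0.76010368 → 76.010368%

76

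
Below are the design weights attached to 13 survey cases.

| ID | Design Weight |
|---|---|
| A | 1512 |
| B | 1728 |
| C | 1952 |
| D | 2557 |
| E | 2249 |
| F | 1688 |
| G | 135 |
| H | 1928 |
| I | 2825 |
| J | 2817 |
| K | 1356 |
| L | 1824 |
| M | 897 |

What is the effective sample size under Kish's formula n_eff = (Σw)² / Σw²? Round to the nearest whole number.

Σ wᵢ = 23468
Σ wᵢ² = 49149870
n_eff = 23468² / 49149870 = 550747024 / 49149870 = 11.205462

11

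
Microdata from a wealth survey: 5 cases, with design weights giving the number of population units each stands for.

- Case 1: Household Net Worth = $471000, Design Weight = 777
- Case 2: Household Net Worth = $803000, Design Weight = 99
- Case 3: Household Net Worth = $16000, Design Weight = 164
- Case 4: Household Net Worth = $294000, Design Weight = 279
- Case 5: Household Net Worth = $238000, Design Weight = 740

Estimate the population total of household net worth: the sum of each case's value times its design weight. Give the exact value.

706234000

Weighted total = 471000×777 + 803000×99 + 16000×164 + 294000×279 + 238000×740
  = 365967000 + 79497000 + 2624000 + 82026000 + 176120000 = 706234000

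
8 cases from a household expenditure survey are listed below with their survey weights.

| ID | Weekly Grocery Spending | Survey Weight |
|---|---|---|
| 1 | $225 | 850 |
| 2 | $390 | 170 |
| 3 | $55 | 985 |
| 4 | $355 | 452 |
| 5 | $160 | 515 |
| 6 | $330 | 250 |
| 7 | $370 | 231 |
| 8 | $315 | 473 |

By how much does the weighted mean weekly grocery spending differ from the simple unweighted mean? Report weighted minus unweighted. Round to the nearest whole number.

-53

Unweighted sum = 225 + 390 + 55 + 355 + 160 + 330 + 370 + 315 = 2200
Unweighted mean = 2200 / 8 = 275
Weighted sum = 225×850 + 390×170 + 55×985 + 355×452 + 160×515 + 330×250 + 370×231 + 315×473
  = 191250 + 66300 + 54175 + 160460 + 82400 + 82500 + 85470 + 148995 = 871550
Sum of weights = 850 + 170 + 985 + 452 + 515 + 250 + 231 + 473 = 3926
Weighted mean = 871550 / 3926 = 221.9944
Difference (weighted minus unweighted) = -53.005604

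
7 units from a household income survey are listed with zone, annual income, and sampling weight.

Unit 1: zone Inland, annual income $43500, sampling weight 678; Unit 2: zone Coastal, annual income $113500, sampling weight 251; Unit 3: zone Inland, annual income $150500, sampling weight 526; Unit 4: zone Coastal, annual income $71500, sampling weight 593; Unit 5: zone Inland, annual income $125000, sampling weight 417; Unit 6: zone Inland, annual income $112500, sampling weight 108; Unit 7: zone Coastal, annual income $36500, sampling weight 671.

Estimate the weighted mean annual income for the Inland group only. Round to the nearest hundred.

Inland rows: 1, 3, 5, 6
Weighted sum = 43500×678 + 150500×526 + 125000×417 + 112500×108
  = 29493000 + 79163000 + 52125000 + 12150000 = 172931000
Sum of weights = 678 + 526 + 417 + 108 = 1729
Weighted mean = 172931000 / 1729 = 100017.93

100000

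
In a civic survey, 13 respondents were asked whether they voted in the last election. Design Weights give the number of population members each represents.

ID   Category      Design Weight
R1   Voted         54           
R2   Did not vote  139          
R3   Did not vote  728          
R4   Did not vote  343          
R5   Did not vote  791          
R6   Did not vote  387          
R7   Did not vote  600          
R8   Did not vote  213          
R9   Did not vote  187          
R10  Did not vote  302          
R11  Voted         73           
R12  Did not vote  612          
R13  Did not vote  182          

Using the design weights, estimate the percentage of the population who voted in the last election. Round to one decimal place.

2.8

Sum of weights for 'Voted' = 54 + 73 = 127
Total weight = 4611
Weighted proportion = 127 / 4611 = 0.027542832 → 2.7542832%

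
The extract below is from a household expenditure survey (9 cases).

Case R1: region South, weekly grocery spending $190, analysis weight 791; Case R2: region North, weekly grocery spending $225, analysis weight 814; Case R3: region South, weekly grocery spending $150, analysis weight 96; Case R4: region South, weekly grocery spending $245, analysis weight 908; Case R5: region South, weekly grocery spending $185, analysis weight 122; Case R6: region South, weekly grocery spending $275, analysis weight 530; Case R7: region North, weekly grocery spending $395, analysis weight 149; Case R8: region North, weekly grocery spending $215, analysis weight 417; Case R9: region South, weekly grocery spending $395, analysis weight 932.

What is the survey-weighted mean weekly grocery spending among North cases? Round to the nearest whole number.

North rows: R2, R7, R8
Weighted sum = 225×814 + 395×149 + 215×417
  = 331660
Sum of weights = 1380
Weighted mean = 331660 / 1380 = 240.33333

240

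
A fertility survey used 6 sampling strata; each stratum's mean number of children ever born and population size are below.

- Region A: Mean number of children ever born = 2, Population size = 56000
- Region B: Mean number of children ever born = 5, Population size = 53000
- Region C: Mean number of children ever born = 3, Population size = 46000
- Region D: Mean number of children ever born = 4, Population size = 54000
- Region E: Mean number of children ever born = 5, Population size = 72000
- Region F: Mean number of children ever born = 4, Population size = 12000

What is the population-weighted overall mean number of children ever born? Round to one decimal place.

Σ Nₕ·x̄ₕ = 2×56000 + 5×53000 + 3×46000 + 4×54000 + 5×72000 + 4×12000
  = 1139000
Σ Nₕ = 56000 + 53000 + 46000 + 54000 + 72000 + 12000 = 293000
Overall mean = 1139000 / 293000 = 3.887372

3.9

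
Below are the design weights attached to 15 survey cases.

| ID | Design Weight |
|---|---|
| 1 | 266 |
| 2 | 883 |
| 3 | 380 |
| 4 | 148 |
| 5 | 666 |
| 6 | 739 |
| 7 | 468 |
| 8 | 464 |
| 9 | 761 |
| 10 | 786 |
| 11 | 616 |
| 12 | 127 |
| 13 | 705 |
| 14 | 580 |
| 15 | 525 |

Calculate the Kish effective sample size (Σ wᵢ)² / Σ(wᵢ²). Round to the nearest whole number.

Σ wᵢ = 8114
Σ wᵢ² = 5142298
n_eff = 8114² / 5142298 = 65836996 / 5142298 = 12.80303

13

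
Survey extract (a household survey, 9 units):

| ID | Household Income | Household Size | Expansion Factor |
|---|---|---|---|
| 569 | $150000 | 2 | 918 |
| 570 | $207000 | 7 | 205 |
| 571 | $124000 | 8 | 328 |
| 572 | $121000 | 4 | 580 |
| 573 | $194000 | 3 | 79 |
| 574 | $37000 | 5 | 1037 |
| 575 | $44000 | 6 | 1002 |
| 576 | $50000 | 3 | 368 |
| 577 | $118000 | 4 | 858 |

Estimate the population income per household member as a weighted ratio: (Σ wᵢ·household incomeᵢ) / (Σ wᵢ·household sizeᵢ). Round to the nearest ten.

Σ wᵢ·y = 150000×918 + 207000×205 + 124000×328 + 121000×580 + 194000×79 + 37000×1037 + 44000×1002 + 50000×368 + 118000×858
  = 137700000 + 42435000 + 40672000 + 70180000 + 15326000 + 38369000 + 44088000 + 18400000 + 101244000 = 508414000
Σ wᵢ·x = 2×918 + 7×205 + 8×328 + 4×580 + 3×79 + 5×1037 + 6×1002 + 3×368 + 4×858
  = 24185
Ratio = 508414000 / 24185 = 21021.873

21020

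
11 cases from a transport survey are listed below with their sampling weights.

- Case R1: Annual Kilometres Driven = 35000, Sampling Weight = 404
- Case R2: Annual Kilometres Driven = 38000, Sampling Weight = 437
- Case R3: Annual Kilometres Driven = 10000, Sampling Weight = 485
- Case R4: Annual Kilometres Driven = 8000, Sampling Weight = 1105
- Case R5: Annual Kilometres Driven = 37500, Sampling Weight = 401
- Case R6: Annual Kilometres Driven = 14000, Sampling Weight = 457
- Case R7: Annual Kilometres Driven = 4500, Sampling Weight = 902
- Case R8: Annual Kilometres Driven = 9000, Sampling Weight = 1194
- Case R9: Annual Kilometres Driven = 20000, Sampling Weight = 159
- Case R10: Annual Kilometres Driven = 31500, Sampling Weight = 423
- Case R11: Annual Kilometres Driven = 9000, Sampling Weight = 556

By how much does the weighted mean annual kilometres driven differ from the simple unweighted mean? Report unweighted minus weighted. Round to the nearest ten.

Unweighted sum = 216500
Unweighted mean = 216500 / 11 = 19681.818
Weighted sum = 35000×404 + 38000×437 + 10000×485 + 8000×1105 + 37500×401 + 14000×457 + 4500×902 + 9000×1194 + 20000×159 + 31500×423 + 9000×556
  = 102185000
Sum of weights = 404 + 437 + 485 + 1105 + 401 + 457 + 902 + 1194 + 159 + 423 + 556 = 6523
Weighted mean = 102185000 / 6523 = 15665.338
Difference (unweighted minus weighted) = 4016.4801

4020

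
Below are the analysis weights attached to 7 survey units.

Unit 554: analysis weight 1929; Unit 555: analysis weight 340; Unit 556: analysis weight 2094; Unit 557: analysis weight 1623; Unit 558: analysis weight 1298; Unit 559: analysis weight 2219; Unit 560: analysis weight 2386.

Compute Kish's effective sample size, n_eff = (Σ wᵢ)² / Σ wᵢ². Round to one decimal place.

Σ wᵢ = 1929 + 340 + 2094 + 1623 + 1298 + 2219 + 2386 = 11889
Σ wᵢ² = 3721041 + 115600 + 4384836 + 2634129 + 1684804 + 4923961 + 5692996 = 23157367
n_eff = 11889² / 23157367 = 141348321 / 23157367 = 6.1038166

6.1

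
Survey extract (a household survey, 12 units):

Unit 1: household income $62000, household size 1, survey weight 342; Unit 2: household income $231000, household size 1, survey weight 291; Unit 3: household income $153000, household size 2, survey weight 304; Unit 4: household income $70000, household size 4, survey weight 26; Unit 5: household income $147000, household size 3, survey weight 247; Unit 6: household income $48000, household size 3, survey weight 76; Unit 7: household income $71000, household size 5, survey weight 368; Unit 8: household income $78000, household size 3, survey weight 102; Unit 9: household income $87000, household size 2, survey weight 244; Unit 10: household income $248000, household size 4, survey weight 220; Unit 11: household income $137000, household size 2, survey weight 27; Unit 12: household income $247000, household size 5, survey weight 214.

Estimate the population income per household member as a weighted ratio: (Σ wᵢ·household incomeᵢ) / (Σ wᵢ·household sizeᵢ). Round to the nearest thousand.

Σ wᵢ·y = 62000×342 + 231000×291 + 153000×304 + 70000×26 + 147000×247 + 48000×76 + 71000×368 + 78000×102 + 87000×244 + 248000×220 + 137000×27 + 247000×214
  = 21204000 + 67221000 + 46512000 + 1820000 + 36309000 + 3648000 + 26128000 + 7956000 + 21228000 + 54560000 + 3699000 + 52858000 = 343143000
Σ wᵢ·x = 1×342 + 1×291 + 2×304 + 4×26 + 3×247 + 3×76 + 5×368 + 3×102 + 2×244 + 4×220 + 2×27 + 5×214
  = 342 + 291 + 608 + 104 + 741 + 228 + 1840 + 306 + 488 + 880 + 54 + 1070 = 6952
Ratio = 343143000 / 6952 = 49358.89

49000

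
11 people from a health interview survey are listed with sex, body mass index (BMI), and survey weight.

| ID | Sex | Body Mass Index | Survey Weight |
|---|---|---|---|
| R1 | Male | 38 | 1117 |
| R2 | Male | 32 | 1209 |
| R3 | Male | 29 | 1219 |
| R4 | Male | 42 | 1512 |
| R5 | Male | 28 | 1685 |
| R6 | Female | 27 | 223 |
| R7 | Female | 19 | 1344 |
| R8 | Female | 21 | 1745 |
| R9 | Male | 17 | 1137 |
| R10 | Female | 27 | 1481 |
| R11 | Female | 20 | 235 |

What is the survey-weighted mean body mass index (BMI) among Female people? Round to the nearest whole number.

Female rows: R6, R7, R8, R10, R11
Weighted sum = 27×223 + 19×1344 + 21×1745 + 27×1481 + 20×235
  = 6021 + 25536 + 36645 + 39987 + 4700 = 112889
Sum of weights = 223 + 1344 + 1745 + 1481 + 235 = 5028
Weighted mean = 112889 / 5028 = 22.452068

22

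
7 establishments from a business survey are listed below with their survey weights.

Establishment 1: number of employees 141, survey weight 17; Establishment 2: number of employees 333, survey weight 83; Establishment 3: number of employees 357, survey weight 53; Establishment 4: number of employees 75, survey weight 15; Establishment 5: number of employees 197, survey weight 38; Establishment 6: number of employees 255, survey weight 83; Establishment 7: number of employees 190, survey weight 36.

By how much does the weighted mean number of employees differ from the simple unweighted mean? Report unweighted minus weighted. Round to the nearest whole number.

-42

Unweighted sum = 141 + 333 + 357 + 75 + 197 + 255 + 190 = 1548
Unweighted mean = 1548 / 7 = 221.14286
Weighted sum = 141×17 + 333×83 + 357×53 + 75×15 + 197×38 + 255×83 + 190×36
  = 2397 + 27639 + 18921 + 1125 + 7486 + 21165 + 6840 = 85573
Sum of weights = 325
Weighted mean = 85573 / 325 = 263.30154
Difference (unweighted minus weighted) = -42.158681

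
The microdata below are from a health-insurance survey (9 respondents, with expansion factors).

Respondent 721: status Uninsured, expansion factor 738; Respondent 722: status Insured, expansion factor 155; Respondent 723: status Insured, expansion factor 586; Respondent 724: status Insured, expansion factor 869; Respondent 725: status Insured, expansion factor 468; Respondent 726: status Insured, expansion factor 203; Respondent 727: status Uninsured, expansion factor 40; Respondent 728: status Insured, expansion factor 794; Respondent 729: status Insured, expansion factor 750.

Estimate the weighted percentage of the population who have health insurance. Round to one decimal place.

Sum of weights for 'Insured' = 155 + 586 + 869 + 468 + 203 + 794 + 750 = 3825
Total weight = 4603
Weighted proportion = 3825 / 4603 = 0.8309798 → 83.09798%

83.1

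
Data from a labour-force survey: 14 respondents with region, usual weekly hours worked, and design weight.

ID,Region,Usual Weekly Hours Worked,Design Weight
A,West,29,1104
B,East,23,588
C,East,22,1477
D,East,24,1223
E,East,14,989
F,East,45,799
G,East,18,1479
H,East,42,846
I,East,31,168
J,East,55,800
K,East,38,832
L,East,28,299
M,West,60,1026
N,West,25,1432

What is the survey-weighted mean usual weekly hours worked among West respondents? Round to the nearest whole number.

West rows: A, M, N
Weighted sum = 29×1104 + 60×1026 + 25×1432
  = 32016 + 61560 + 35800 = 129376
Sum of weights = 1104 + 1026 + 1432 = 3562
Weighted mean = 129376 / 3562 = 36.321168

36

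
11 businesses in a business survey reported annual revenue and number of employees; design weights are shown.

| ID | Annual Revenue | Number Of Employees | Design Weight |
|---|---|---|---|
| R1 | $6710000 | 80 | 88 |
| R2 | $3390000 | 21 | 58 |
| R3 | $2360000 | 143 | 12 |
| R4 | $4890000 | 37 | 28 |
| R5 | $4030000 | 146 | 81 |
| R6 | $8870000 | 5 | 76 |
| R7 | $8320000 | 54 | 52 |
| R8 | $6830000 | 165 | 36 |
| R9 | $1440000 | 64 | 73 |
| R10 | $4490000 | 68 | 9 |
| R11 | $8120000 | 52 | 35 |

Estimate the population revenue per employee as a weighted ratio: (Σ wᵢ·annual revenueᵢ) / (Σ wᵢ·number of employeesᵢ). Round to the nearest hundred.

Σ wᵢ·y = 3061140000
Σ wᵢ·x = 80×88 + 21×58 + 143×12 + 37×28 + 146×81 + 5×76 + 54×52 + 165×36 + 64×73 + 68×9 + 52×35
  = 7040 + 1218 + 1716 + 1036 + 11826 + 380 + 2808 + 5940 + 4672 + 612 + 1820 = 39068
Ratio = 3061140000 / 39068 = 78354.152

78400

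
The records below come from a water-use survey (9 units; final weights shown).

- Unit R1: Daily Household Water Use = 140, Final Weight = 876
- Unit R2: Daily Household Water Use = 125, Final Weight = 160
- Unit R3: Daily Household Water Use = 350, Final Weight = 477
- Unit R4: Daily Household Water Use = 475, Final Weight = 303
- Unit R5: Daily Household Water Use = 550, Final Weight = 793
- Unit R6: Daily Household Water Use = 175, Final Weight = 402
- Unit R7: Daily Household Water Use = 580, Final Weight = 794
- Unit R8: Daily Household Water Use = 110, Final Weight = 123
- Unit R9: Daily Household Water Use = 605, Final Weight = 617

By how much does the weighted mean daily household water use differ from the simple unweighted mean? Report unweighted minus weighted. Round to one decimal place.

Unweighted sum = 140 + 125 + 350 + 475 + 550 + 175 + 580 + 110 + 605 = 3110
Unweighted mean = 3110 / 9 = 345.55556
Weighted sum = 1807350
Sum of weights = 876 + 160 + 477 + 303 + 793 + 402 + 794 + 123 + 617 = 4545
Weighted mean = 1807350 / 4545 = 397.65677
Difference (unweighted minus weighted) = -52.10121

-52.1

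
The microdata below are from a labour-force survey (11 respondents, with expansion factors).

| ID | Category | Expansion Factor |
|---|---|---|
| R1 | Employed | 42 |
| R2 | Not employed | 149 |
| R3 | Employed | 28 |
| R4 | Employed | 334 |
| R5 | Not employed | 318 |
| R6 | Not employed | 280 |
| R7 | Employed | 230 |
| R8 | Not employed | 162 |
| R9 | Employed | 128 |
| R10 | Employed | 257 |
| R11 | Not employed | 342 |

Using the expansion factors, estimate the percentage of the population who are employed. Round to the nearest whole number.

45

Sum of weights for 'Employed' = 42 + 28 + 334 + 230 + 128 + 257 = 1019
Total weight = 42 + 149 + 28 + 334 + 318 + 280 + 230 + 162 + 128 + 257 + 342 = 2270
Weighted proportion = 1019 / 2270 = 0.44889868 → 44.889868%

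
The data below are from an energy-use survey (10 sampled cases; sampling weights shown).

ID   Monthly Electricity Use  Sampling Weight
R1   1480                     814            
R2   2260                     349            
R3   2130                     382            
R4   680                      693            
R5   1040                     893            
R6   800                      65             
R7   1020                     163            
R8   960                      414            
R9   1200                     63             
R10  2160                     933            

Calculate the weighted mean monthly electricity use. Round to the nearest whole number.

Weighted sum = 6913660
Sum of weights = 814 + 349 + 382 + 693 + 893 + 65 + 163 + 414 + 63 + 933 = 4769
Weighted mean = 6913660 / 4769 = 1449.7085

1450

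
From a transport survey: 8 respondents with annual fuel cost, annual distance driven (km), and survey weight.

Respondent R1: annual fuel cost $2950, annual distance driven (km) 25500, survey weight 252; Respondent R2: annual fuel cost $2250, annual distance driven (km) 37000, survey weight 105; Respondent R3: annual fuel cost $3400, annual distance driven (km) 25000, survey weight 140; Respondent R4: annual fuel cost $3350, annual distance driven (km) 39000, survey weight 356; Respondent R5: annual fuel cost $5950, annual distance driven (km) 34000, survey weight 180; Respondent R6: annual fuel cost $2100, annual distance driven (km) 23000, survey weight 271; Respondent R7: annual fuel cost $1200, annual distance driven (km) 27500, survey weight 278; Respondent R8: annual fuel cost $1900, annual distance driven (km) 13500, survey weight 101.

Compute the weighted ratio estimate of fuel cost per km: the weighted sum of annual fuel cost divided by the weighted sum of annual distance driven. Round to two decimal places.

Σ wᵢ·y = 2950×252 + 2250×105 + 3400×140 + 3350×356 + 5950×180 + 2100×271 + 1200×278 + 1900×101
  = 743400 + 236250 + 476000 + 1192600 + 1071000 + 569100 + 333600 + 191900 = 4813850
Σ wᵢ·x = 25500×252 + 37000×105 + 25000×140 + 39000×356 + 34000×180 + 23000×271 + 27500×278 + 13500×101
  = 6426000 + 3885000 + 3500000 + 13884000 + 6120000 + 6233000 + 7645000 + 1363500 = 49056500
Ratio = 4813850 / 49056500 = 0.098128688

0.10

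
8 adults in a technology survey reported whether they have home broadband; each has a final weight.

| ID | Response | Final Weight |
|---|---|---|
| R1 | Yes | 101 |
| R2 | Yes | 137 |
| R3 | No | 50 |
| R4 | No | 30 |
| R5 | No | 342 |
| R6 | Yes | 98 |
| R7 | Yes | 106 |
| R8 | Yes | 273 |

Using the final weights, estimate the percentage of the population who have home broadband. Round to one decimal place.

Sum of weights for 'Yes' = 101 + 137 + 98 + 106 + 273 = 715
Total weight = 1137
Weighted proportion = 715 / 1137 = 0.62884785 → 62.884785%

62.9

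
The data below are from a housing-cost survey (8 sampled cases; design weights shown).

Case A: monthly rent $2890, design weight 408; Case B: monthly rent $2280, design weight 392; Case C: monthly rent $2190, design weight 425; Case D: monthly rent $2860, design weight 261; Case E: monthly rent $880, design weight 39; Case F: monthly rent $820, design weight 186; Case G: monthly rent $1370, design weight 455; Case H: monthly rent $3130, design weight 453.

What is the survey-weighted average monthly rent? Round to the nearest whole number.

Weighted sum = 2890×408 + 2280×392 + 2190×425 + 2860×261 + 880×39 + 820×186 + 1370×455 + 3130×453
  = 1179120 + 893760 + 930750 + 746460 + 34320 + 152520 + 623350 + 1417890 = 5978170
Sum of weights = 408 + 392 + 425 + 261 + 39 + 186 + 455 + 453 = 2619
Weighted mean = 5978170 / 2619 = 2282.6155

2283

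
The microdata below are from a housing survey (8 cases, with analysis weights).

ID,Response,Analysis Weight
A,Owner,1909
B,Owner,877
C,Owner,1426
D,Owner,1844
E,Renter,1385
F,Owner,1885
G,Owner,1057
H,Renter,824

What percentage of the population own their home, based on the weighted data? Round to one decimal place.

Sum of weights for 'Owner' = 1909 + 877 + 1426 + 1844 + 1885 + 1057 = 8998
Total weight = 11207
Weighted proportion = 8998 / 11207 = 0.80289105 → 80.289105%

80.3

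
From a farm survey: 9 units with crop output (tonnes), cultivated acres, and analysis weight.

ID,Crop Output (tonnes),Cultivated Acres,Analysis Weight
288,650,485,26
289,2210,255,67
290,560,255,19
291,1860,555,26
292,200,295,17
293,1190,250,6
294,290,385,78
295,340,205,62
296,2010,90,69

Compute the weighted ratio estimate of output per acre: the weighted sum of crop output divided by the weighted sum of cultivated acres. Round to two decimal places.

Σ wᵢ·y = 416900
Σ wᵢ·x = 485×26 + 255×67 + 255×19 + 555×26 + 295×17 + 250×6 + 385×78 + 205×62 + 90×69
  = 12610 + 17085 + 4845 + 14430 + 5015 + 1500 + 30030 + 12710 + 6210 = 104435
Ratio = 416900 / 104435 = 3.9919567

3.99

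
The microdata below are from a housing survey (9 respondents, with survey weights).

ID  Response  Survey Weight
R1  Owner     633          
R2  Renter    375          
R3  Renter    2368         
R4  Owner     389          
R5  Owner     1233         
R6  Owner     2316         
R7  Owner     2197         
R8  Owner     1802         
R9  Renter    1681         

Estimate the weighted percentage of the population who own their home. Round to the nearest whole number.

Sum of weights for 'Owner' = 633 + 389 + 1233 + 2316 + 2197 + 1802 = 8570
Total weight = 633 + 375 + 2368 + 389 + 1233 + 2316 + 2197 + 1802 + 1681 = 12994
Weighted proportion = 8570 / 12994 = 0.65953517 → 65.953517%

66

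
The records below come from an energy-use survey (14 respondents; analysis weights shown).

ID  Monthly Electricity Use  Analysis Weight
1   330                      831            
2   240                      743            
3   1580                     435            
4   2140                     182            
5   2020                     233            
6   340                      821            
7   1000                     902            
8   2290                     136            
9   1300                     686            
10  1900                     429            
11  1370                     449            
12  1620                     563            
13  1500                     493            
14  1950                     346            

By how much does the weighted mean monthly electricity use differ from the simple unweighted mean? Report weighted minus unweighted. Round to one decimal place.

Unweighted sum = 19580
Unweighted mean = 19580 / 14 = 1398.5714
Weighted sum = 8140860
Sum of weights = 7249
Weighted mean = 8140860 / 7249 = 1123.0321
Difference (weighted minus unweighted) = -275.53929

-275.5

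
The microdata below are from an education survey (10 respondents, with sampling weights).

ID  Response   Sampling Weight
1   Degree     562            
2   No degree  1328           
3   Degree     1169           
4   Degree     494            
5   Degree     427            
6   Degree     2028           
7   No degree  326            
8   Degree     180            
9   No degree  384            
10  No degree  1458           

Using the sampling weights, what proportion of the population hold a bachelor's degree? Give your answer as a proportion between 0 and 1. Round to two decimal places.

Sum of weights for 'Degree' = 562 + 1169 + 494 + 427 + 2028 + 180 = 4860
Total weight = 562 + 1328 + 1169 + 494 + 427 + 2028 + 326 + 180 + 384 + 1458 = 8356
Weighted proportion = 4860 / 8356 = 0.581618

0.58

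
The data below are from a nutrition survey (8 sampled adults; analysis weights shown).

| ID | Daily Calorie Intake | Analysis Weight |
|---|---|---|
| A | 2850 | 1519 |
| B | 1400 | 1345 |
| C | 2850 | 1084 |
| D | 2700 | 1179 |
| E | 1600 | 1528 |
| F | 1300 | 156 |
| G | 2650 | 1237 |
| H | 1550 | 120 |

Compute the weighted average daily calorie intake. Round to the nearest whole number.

Weighted sum = 2850×1519 + 1400×1345 + 2850×1084 + 2700×1179 + 1600×1528 + 1300×156 + 2650×1237 + 1550×120
  = 4329150 + 1883000 + 3089400 + 3183300 + 2444800 + 202800 + 3278050 + 186000 = 18596500
Sum of weights = 1519 + 1345 + 1084 + 1179 + 1528 + 156 + 1237 + 120 = 8168
Weighted mean = 18596500 / 8168 = 2276.7507

2277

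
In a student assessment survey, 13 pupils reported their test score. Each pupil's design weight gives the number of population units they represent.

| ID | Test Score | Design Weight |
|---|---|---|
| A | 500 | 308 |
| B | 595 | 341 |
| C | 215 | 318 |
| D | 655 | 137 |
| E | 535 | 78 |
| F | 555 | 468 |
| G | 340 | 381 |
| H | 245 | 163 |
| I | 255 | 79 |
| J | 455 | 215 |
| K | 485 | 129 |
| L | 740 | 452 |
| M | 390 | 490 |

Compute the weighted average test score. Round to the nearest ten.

480

Weighted sum = 1692060
Sum of weights = 3559
Weighted mean = 1692060 / 3559 = 475.4313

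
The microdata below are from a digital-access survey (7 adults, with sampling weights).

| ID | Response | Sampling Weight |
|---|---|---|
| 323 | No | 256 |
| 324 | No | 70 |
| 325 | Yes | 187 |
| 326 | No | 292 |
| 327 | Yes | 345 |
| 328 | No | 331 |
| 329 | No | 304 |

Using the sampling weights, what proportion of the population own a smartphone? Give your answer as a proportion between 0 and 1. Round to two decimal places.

Sum of weights for 'Yes' = 187 + 345 = 532
Total weight = 256 + 70 + 187 + 292 + 345 + 331 + 304 = 1785
Weighted proportion = 532 / 1785 = 0.29803922

0.30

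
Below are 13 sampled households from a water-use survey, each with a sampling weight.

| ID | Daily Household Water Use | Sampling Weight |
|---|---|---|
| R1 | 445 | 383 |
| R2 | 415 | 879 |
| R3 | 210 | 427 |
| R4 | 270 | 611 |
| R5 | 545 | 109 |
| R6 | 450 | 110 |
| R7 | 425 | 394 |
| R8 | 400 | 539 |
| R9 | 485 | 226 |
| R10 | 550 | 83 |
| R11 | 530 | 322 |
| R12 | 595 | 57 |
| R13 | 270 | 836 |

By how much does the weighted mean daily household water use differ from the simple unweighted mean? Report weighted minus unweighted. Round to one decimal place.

-54.7

Unweighted sum = 5590
Unweighted mean = 5590 / 13 = 430
Weighted sum = 1867370
Sum of weights = 4976
Weighted mean = 1867370 / 4976 = 375.27532
Difference (weighted minus unweighted) = -54.724678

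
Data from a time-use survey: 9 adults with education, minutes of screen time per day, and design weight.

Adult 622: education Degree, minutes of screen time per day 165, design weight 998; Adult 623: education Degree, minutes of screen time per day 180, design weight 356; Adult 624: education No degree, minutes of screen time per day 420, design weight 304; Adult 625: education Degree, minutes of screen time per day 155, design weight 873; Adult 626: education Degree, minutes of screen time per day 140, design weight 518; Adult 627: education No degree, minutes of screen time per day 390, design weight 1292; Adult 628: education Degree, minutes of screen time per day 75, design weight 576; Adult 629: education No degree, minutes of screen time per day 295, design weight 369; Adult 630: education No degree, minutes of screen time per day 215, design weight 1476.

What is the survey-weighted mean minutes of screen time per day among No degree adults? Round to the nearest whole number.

307

No degree rows: 624, 627, 629, 630
Weighted sum = 420×304 + 390×1292 + 295×369 + 215×1476
  = 127680 + 503880 + 108855 + 317340 = 1057755
Sum of weights = 304 + 1292 + 369 + 1476 = 3441
Weighted mean = 1057755 / 3441 = 307.39756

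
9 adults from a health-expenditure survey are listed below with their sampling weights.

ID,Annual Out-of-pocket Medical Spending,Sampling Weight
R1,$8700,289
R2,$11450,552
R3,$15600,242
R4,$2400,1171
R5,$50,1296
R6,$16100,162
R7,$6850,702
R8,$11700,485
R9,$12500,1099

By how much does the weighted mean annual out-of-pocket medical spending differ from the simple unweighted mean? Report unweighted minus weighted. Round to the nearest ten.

Unweighted sum = 85350
Unweighted mean = 85350 / 9 = 9483.3333
Weighted sum = 8700×289 + 11450×552 + 15600×242 + 2400×1171 + 50×1296 + 16100×162 + 6850×702 + 11700×485 + 12500×1099
  = 42314000
Sum of weights = 289 + 552 + 242 + 1171 + 1296 + 162 + 702 + 485 + 1099 = 5998
Weighted mean = 42314000 / 5998 = 7054.6849
Difference (unweighted minus weighted) = 2428.6484

2430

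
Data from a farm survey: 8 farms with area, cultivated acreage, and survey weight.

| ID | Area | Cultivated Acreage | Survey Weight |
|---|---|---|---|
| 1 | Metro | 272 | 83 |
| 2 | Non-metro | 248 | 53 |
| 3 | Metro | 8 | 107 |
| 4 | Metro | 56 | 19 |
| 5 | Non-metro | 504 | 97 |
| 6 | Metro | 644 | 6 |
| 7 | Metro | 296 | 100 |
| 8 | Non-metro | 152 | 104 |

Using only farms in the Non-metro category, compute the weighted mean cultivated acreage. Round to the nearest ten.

310

Non-metro rows: 2, 5, 8
Weighted sum = 77840
Sum of weights = 53 + 97 + 104 = 254
Weighted mean = 77840 / 254 = 306.45669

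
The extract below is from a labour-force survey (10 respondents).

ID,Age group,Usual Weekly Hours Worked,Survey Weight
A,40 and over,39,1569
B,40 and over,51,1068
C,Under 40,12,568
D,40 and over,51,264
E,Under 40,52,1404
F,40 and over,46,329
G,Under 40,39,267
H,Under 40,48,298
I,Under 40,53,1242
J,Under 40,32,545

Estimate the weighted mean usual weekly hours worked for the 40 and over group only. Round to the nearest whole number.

40 and over rows: A, B, D, F
Weighted sum = 39×1569 + 51×1068 + 51×264 + 46×329
  = 144257
Sum of weights = 1569 + 1068 + 264 + 329 = 3230
Weighted mean = 144257 / 3230 = 44.66161

45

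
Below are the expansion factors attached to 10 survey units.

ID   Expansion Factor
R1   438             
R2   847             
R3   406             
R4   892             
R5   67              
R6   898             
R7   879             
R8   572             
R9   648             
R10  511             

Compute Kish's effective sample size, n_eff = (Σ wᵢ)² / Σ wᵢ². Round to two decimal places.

8.50

Σ wᵢ = 438 + 847 + 406 + 892 + 67 + 898 + 879 + 572 + 648 + 511 = 6158
Σ wᵢ² = 191844 + 717409 + 164836 + 795664 + 4489 + 806404 + 772641 + 327184 + 419904 + 261121 = 4461496
n_eff = 6158² / 4461496 = 37920964 / 4461496 = 8.4996073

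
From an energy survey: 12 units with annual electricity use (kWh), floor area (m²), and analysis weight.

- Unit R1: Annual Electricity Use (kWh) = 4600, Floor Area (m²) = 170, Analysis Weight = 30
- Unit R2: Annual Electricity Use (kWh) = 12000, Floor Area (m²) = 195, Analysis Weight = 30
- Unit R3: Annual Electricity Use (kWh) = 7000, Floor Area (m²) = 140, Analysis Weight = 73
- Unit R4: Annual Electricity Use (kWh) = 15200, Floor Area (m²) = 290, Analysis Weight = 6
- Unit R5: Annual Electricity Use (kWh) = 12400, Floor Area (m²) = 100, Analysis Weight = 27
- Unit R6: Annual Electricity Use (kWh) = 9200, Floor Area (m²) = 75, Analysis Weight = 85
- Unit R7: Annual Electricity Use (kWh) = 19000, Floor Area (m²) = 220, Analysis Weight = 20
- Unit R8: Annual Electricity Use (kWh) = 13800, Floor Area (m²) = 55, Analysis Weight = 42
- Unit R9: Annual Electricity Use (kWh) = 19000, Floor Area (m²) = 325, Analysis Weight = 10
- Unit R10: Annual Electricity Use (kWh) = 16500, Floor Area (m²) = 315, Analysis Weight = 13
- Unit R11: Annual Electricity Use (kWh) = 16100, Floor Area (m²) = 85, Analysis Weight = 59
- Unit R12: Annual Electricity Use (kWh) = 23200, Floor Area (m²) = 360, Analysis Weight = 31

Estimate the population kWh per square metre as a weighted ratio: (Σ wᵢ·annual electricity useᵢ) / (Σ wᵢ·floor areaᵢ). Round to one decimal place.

84.4

Σ wᵢ·y = 4600×30 + 12000×30 + 7000×73 + 15200×6 + 12400×27 + 9200×85 + 19000×20 + 13800×42 + 19000×10 + 16500×13 + 16100×59 + 23200×31
  = 138000 + 360000 + 511000 + 91200 + 334800 + 782000 + 380000 + 579600 + 190000 + 214500 + 949900 + 719200 = 5250200
Σ wᵢ·x = 170×30 + 195×30 + 140×73 + 290×6 + 100×27 + 75×85 + 220×20 + 55×42 + 325×10 + 315×13 + 85×59 + 360×31
  = 5100 + 5850 + 10220 + 1740 + 2700 + 6375 + 4400 + 2310 + 3250 + 4095 + 5015 + 11160 = 62215
Ratio = 5250200 / 62215 = 84.388009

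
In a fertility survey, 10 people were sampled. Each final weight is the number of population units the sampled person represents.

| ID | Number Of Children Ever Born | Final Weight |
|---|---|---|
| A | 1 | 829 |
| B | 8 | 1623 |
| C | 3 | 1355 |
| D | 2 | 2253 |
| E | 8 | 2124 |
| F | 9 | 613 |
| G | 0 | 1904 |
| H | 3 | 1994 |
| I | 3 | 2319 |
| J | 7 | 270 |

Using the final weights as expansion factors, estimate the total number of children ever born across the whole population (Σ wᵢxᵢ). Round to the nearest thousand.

60000

Weighted total = 1×829 + 8×1623 + 3×1355 + 2×2253 + 8×2124 + 9×613 + 0×1904 + 3×1994 + 3×2319 + 7×270
  = 829 + 12984 + 4065 + 4506 + 16992 + 5517 + 0 + 5982 + 6957 + 1890 = 59722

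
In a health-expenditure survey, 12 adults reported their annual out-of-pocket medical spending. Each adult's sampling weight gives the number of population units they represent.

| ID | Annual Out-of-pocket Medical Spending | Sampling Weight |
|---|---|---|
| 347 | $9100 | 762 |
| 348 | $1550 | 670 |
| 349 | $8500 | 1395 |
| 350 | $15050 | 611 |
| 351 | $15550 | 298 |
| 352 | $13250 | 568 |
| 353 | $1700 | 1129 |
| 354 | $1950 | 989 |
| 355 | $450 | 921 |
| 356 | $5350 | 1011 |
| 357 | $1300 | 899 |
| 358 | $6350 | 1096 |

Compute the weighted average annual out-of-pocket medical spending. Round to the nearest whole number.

5700

Weighted sum = 9100×762 + 1550×670 + 8500×1395 + 15050×611 + 15550×298 + 13250×568 + 1700×1129 + 1950×989 + 450×921 + 5350×1011 + 1300×899 + 6350×1096
  = 6934200 + 1038500 + 11857500 + 9195550 + 4633900 + 7526000 + 1919300 + 1928550 + 414450 + 5408850 + 1168700 + 6959600 = 58985100
Sum of weights = 10349
Weighted mean = 58985100 / 10349 = 5699.5942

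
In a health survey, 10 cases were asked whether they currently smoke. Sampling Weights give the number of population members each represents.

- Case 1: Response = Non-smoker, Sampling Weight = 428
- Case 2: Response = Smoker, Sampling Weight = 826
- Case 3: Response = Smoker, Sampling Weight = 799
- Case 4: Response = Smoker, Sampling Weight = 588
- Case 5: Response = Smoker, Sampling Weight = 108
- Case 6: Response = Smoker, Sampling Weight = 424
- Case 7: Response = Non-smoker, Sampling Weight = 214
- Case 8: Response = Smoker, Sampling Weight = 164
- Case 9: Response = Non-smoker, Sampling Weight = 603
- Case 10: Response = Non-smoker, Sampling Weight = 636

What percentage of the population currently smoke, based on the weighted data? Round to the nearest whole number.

61

Sum of weights for 'Smoker' = 826 + 799 + 588 + 108 + 424 + 164 = 2909
Total weight = 428 + 826 + 799 + 588 + 108 + 424 + 214 + 164 + 603 + 636 = 4790
Weighted proportion = 2909 / 4790 = 0.60730689 → 60.730689%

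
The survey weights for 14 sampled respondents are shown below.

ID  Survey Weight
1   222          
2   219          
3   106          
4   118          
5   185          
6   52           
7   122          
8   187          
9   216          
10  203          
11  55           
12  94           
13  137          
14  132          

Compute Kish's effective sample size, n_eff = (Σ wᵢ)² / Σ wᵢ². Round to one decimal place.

Σ wᵢ = 2048
Σ wᵢ² = 345106
n_eff = 2048² / 345106 = 4194304 / 345106 = 12.153669

12.2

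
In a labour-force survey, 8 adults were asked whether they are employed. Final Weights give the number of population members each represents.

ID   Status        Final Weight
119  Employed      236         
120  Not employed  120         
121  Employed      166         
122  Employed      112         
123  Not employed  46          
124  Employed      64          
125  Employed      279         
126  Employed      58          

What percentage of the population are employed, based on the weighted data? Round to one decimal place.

Sum of weights for 'Employed' = 236 + 166 + 112 + 64 + 279 + 58 = 915
Total weight = 1081
Weighted proportion = 915 / 1081 = 0.84643848 → 84.643848%

84.6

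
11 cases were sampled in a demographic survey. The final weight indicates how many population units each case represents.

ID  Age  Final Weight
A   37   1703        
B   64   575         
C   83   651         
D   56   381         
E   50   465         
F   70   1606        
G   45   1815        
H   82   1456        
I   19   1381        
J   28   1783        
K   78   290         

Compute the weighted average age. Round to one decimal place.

50.4

Weighted sum = 37×1703 + 64×575 + 83×651 + 56×381 + 50×465 + 70×1606 + 45×1815 + 82×1456 + 19×1381 + 28×1783 + 78×290
  = 63011 + 36800 + 54033 + 21336 + 23250 + 112420 + 81675 + 119392 + 26239 + 49924 + 22620 = 610700
Sum of weights = 1703 + 575 + 651 + 381 + 465 + 1606 + 1815 + 1456 + 1381 + 1783 + 290 = 12106
Weighted mean = 610700 / 12106 = 50.44606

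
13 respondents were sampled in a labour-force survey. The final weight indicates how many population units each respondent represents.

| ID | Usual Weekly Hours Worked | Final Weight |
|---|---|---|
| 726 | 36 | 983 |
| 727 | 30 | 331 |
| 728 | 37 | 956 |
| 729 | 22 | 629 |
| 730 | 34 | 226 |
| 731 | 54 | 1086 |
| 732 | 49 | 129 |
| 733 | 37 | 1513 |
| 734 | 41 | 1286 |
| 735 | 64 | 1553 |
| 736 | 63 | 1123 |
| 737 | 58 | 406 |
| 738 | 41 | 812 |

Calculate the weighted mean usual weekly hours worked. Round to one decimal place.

45.6

Weighted sum = 502865
Sum of weights = 11033
Weighted mean = 502865 / 11033 = 45.578265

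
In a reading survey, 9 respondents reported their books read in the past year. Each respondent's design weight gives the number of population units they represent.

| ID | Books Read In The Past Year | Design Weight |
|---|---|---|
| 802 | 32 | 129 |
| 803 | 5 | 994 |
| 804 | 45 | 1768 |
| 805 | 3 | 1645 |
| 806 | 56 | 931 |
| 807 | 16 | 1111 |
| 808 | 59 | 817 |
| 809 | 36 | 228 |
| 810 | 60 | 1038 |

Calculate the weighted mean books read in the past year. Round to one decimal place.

Weighted sum = 282196
Sum of weights = 129 + 994 + 1768 + 1645 + 931 + 1111 + 817 + 228 + 1038 = 8661
Weighted mean = 282196 / 8661 = 32.582381

32.6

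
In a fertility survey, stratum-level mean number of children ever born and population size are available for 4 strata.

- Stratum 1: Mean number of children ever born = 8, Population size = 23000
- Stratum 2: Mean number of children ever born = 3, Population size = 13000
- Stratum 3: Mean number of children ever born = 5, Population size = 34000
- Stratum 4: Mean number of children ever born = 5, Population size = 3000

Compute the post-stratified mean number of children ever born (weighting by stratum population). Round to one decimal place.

5.6

Σ Nₕ·x̄ₕ = 8×23000 + 3×13000 + 5×34000 + 5×3000
  = 408000
Σ Nₕ = 73000
Overall mean = 408000 / 73000 = 5.5890411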